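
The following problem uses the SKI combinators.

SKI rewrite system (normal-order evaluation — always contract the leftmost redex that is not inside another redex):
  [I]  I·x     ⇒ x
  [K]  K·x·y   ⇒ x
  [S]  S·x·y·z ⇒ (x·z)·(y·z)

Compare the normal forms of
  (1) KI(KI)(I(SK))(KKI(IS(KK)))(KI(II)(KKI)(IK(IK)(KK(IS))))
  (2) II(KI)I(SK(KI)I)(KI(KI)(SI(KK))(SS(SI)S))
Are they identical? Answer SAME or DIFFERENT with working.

Answer: DIFFERENT — A ⇓ KK, B ⇓ SK(K(SK))

Derivation:
Term A:
  start: KI(KI)(I(SK))(KKI(IS(KK)))(KI(II)(KKI)(IK(IK)(KK(IS))))
  [1] I(I(SK))(KKI(IS(KK)))(KI(II)(KKI)(IK(IK)(KK(IS))))
  [2] I(SK)(KKI(IS(KK)))(KI(II)(KKI)(IK(IK)(KK(IS))))
  [3] SK(KKI(IS(KK)))(KI(II)(KKI)(IK(IK)(KK(IS))))
  [4] K(KI(II)(KKI)(IK(IK)(KK(IS))))(KKI(IS(KK))(KI(II)(KKI)(IK(IK)(KK(IS)))))
  [5] KI(II)(KKI)(IK(IK)(KK(IS)))
  [6] I(KKI)(IK(IK)(KK(IS)))
  [7] KKI(IK(IK)(KK(IS)))
  [8] K(IK(IK)(KK(IS)))
  [9] K(K(IK)(KK(IS)))
  [10] K(IK)
  [11] KK

Term B:
  start: II(KI)I(SK(KI)I)(KI(KI)(SI(KK))(SS(SI)S))
  [1] I(KI)I(SK(KI)I)(KI(KI)(SI(KK))(SS(SI)S))
  [2] KII(SK(KI)I)(KI(KI)(SI(KK))(SS(SI)S))
  [3] I(SK(KI)I)(KI(KI)(SI(KK))(SS(SI)S))
  [4] SK(KI)I(KI(KI)(SI(KK))(SS(SI)S))
  [5] KI(KII)(KI(KI)(SI(KK))(SS(SI)S))
  [6] I(KI(KI)(SI(KK))(SS(SI)S))
  [7] KI(KI)(SI(KK))(SS(SI)S)
  [8] I(SI(KK))(SS(SI)S)
  [9] SI(KK)(SS(SI)S)
  [10] I(SS(SI)S)(KK(SS(SI)S))
  [11] SS(SI)S(KK(SS(SI)S))
  [12] SS(SIS)(KK(SS(SI)S))
  [13] S(KK(SS(SI)S))(SIS(KK(SS(SI)S)))
  [14] SK(SIS(KK(SS(SI)S)))
  [15] SK(I(KK(SS(SI)S))(S(KK(SS(SI)S))))
  [16] SK(KK(SS(SI)S)(S(KK(SS(SI)S))))
  [17] SK(K(S(KK(SS(SI)S))))
  [18] SK(K(SK))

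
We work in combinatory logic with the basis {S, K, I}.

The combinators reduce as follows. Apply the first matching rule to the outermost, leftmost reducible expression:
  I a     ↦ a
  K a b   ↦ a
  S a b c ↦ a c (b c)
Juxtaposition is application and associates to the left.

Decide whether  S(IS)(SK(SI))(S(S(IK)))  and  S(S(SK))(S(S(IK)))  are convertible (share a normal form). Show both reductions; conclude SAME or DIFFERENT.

Answer: SAME — A ⇓ S(S(SK))(S(SK)), B ⇓ S(S(SK))(S(SK))

Working:
Term A:
  start: S(IS)(SK(SI))(S(S(IK)))
  →1  IS(S(S(IK)))(SK(SI)(S(S(IK))))
  →2  S(S(S(IK)))(SK(SI)(S(S(IK))))
  →3  S(S(SK))(SK(SI)(S(S(IK))))
  →4  S(S(SK))(K(S(S(IK)))(SI(S(S(IK)))))
  →5  S(S(SK))(S(S(IK)))
  →6  S(S(SK))(S(SK))

Term B:
  start: S(S(SK))(S(S(IK)))
  →1  S(S(SK))(S(SK))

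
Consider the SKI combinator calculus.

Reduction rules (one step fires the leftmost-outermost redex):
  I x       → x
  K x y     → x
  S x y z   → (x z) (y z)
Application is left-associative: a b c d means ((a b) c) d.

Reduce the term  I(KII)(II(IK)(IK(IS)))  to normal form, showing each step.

  start: I(KII)(II(IK)(IK(IS)))
  →1  KII(II(IK)(IK(IS)))
  →2  I(II(IK)(IK(IS)))
  →3  II(IK)(IK(IS))
  →4  I(IK)(IK(IS))
  →5  IK(IK(IS))
  →6  K(IK(IS))
  →7  K(K(IS))
  →8  K(KS)

Answer: normal form = K(KS)  (in 8 steps)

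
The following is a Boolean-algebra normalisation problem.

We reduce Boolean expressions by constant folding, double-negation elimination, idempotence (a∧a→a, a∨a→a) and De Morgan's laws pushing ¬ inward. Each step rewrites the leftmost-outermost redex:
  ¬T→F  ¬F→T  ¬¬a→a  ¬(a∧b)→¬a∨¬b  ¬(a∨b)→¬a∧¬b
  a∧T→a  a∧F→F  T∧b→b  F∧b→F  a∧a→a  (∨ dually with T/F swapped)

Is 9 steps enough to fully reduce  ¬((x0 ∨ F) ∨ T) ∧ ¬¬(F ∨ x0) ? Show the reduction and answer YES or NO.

Answer: YES — reaches normal form F in 7 ≤ 9 steps

Working:
  start: ¬((x0 ∨ F) ∨ T) ∧ ¬¬(F ∨ x0)
  [1] (¬(x0 ∨ F) ∧ ¬T) ∧ ¬¬(F ∨ x0)
  [2] ((¬x0 ∧ ¬F) ∧ ¬T) ∧ ¬¬(F ∨ x0)
  [3] ((¬x0 ∧ T) ∧ ¬T) ∧ ¬¬(F ∨ x0)
  [4] (¬x0 ∧ ¬T) ∧ ¬¬(F ∨ x0)
  [5] (¬x0 ∧ F) ∧ ¬¬(F ∨ x0)
  [6] F ∧ ¬¬(F ∨ x0)
  [7] F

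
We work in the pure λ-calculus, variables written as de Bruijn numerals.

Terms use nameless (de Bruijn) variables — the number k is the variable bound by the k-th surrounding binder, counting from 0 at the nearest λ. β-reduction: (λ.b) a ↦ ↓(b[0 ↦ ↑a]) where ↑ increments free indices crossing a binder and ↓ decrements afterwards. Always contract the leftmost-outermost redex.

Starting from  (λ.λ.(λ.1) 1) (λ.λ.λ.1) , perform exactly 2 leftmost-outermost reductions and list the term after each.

  start: (λ.λ.(λ.1) 1) (λ.λ.λ.1)
  step 1: λ.(λ.1) (λ.λ.λ.1)
  step 2: λ.0

Answer: after 2 steps: λ.0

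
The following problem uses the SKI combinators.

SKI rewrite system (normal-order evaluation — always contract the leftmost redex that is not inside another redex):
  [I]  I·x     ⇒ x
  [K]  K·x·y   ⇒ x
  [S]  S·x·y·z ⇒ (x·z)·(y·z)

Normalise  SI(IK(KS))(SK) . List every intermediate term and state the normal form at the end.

  start: SI(IK(KS))(SK)
  step 1: I(SK)(IK(KS)(SK))
  step 2: SK(IK(KS)(SK))
  step 3: SK(K(KS)(SK))
  step 4: SK(KS)

Answer: normal form = SK(KS)  (in 4 steps)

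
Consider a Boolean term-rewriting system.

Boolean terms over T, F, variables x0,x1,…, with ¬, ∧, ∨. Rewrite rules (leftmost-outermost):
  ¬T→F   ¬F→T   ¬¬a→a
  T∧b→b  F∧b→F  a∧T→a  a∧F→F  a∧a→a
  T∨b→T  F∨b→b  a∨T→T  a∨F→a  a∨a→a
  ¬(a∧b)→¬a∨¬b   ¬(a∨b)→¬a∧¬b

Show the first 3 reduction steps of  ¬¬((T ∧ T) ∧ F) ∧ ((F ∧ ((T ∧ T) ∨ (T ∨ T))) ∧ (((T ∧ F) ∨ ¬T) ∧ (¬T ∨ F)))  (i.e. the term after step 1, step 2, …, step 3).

  start: ¬¬((T ∧ T) ∧ F) ∧ ((F ∧ ((T ∧ T) ∨ (T ∨ T))) ∧ (((T ∧ F) ∨ ¬T) ∧ (¬T ∨ F)))
  →1  ((T ∧ T) ∧ F) ∧ ((F ∧ ((T ∧ T) ∨ (T ∨ T))) ∧ (((T ∧ F) ∨ ¬T) ∧ (¬T ∨ F)))
  →2  F ∧ ((F ∧ ((T ∧ T) ∨ (T ∨ T))) ∧ (((T ∧ F) ∨ ¬T) ∧ (¬T ∨ F)))
  →3  F

Answer: after 3 steps: F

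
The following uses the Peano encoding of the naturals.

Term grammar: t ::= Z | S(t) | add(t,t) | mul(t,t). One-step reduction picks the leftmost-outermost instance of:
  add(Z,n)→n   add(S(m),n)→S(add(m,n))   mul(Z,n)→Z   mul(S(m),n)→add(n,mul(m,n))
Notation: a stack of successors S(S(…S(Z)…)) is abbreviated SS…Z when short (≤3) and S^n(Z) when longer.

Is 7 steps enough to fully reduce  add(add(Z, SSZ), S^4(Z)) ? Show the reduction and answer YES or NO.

  start: add(add(Z, SSZ), S^4(Z))
  [1] add(SSZ, S^4(Z))
  [2] S(add(SZ, S^4(Z)))
  [3] S(S(add(Z, S^4(Z))))
  [4] S^6(Z)

Answer: YES — reaches normal form S^6(Z) in 4 ≤ 7 steps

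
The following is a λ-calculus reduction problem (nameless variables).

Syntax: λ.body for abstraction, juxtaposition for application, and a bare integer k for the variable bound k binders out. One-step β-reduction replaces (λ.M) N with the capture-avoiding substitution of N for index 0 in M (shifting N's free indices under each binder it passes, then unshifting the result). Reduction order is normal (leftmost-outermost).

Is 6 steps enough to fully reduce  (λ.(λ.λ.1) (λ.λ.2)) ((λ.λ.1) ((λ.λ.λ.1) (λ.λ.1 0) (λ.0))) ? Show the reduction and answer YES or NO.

  start: (λ.(λ.λ.1) (λ.λ.2)) ((λ.λ.1) ((λ.λ.λ.1) (λ.λ.1 0) (λ.0)))
  →1  (λ.λ.1) (λ.λ.(λ.λ.1) ((λ.λ.λ.1) (λ.λ.1 0) (λ.0)))
  →2  λ.λ.λ.(λ.λ.1) ((λ.λ.λ.1) (λ.λ.1 0) (λ.0))
  →3  λ.λ.λ.λ.(λ.λ.λ.1) (λ.λ.1 0) (λ.0)
  →4  λ.λ.λ.λ.(λ.λ.1) (λ.0)
  →5  λ.λ.λ.λ.λ.λ.0

Answer: YES — reaches normal form λ.λ.λ.λ.λ.λ.0 in 5 ≤ 6 steps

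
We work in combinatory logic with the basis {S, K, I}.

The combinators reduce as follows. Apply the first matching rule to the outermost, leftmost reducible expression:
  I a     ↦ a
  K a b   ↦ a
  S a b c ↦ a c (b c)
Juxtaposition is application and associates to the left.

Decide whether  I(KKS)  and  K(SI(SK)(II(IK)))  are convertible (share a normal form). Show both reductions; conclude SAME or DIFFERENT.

Answer: DIFFERENT — A ⇓ K, B ⇓ K(K(SKK))

Derivation:
Term A:
  start: I(KKS)
  →1  KKS
  →2  K

Term B:
  start: K(SI(SK)(II(IK)))
  →1  K(I(II(IK))(SK(II(IK))))
  →2  K(II(IK)(SK(II(IK))))
  →3  K(I(IK)(SK(II(IK))))
  →4  K(IK(SK(II(IK))))
  →5  K(K(SK(II(IK))))
  →6  K(K(SK(I(IK))))
  →7  K(K(SK(IK)))
  →8  K(K(SKK))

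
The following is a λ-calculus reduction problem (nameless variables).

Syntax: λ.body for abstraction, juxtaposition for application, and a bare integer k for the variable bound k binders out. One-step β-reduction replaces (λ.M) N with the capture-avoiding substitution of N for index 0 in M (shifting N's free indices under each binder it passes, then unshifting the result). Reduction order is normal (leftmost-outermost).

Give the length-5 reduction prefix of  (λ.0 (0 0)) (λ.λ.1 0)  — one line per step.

Answer: after 5 steps: λ.λ.1 0

Working:
  start: (λ.0 (0 0)) (λ.λ.1 0)
  →1  (λ.λ.1 0) ((λ.λ.1 0) (λ.λ.1 0))
  →2  λ.(λ.λ.1 0) (λ.λ.1 0) 0
  →3  λ.(λ.(λ.λ.1 0) 0) 0
  →4  λ.(λ.λ.1 0) 0
  →5  λ.λ.1 0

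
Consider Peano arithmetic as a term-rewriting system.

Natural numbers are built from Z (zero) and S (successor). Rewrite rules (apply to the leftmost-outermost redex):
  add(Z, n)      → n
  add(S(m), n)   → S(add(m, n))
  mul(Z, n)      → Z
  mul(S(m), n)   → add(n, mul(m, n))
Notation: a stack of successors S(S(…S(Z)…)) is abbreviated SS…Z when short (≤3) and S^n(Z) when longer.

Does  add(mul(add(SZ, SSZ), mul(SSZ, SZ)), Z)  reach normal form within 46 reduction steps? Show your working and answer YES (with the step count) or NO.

Answer: YES — reaches normal form S^6(Z) in 43 ≤ 46 steps

Derivation:
  start: add(mul(add(SZ, SSZ), mul(SSZ, SZ)), Z)
  step 1: add(mul(S(add(Z, SSZ)), mul(SSZ, SZ)), Z)
  step 2: add(add(mul(SSZ, SZ), mul(add(Z, SSZ), mul(SSZ, SZ))), Z)
  step 3: add(add(add(SZ, mul(SZ, SZ)), mul(add(Z, SSZ), mul(SSZ, SZ))), Z)
  step 4: add(add(S(add(Z, mul(SZ, SZ))), mul(add(Z, SSZ), mul(SSZ, SZ))), Z)
  step 5: add(S(add(add(Z, mul(SZ, SZ)), mul(add(Z, SSZ), mul(SSZ, SZ)))), Z)
  step 6: S(add(add(add(Z, mul(SZ, SZ)), mul(add(Z, SSZ), mul(SSZ, SZ))), Z))
  step 7: S(add(add(mul(SZ, SZ), mul(add(Z, SSZ), mul(SSZ, SZ))), Z))
  step 8: S(add(add(add(SZ, mul(Z, SZ)), mul(add(Z, SSZ), mul(SSZ, SZ))), Z))
  step 9: S(add(add(S(add(Z, mul(Z, SZ))), mul(add(Z, SSZ), mul(SSZ, SZ))), Z))
  step 10: S(add(S(add(add(Z, mul(Z, SZ)), mul(add(Z, SSZ), mul(SSZ, SZ)))), Z))
  step 11: S(S(add(add(add(Z, mul(Z, SZ)), mul(add(Z, SSZ), mul(SSZ, SZ))), Z)))
  step 12: S(S(add(add(mul(Z, SZ), mul(add(Z, SSZ), mul(SSZ, SZ))), Z)))
  step 13: S(S(add(add(Z, mul(add(Z, SSZ), mul(SSZ, SZ))), Z)))
  step 14: S(S(add(mul(add(Z, SSZ), mul(SSZ, SZ)), Z)))
  step 15: S(S(add(mul(SSZ, mul(SSZ, SZ)), Z)))
  step 16: S(S(add(add(mul(SSZ, SZ), mul(SZ, mul(SSZ, SZ))), Z)))
  step 17: S(S(add(add(add(SZ, mul(SZ, SZ)), mul(SZ, mul(SSZ, SZ))), Z)))
  step 18: S(S(add(add(S(add(Z, mul(SZ, SZ))), mul(SZ, mul(SSZ, SZ))), Z)))
  step 19: S(S(add(S(add(add(Z, mul(SZ, SZ)), mul(SZ, mul(SSZ, SZ)))), Z)))
  step 20: S(S(S(add(add(add(Z, mul(SZ, SZ)), mul(SZ, mul(SSZ, SZ))), Z))))
  step 21: S(S(S(add(add(mul(SZ, SZ), mul(SZ, mul(SSZ, SZ))), Z))))
  step 22: S(S(S(add(add(add(SZ, mul(Z, SZ)), mul(SZ, mul(SSZ, SZ))), Z))))
  step 23: S(S(S(add(add(S(add(Z, mul(Z, SZ))), mul(SZ, mul(SSZ, SZ))), Z))))
  step 24: S(S(S(add(S(add(add(Z, mul(Z, SZ)), mul(SZ, mul(SSZ, SZ)))), Z))))
  step 25: S(S(S(S(add(add(add(Z, mul(Z, SZ)), mul(SZ, mul(SSZ, SZ))), Z)))))
  step 26: S(S(S(S(add(add(mul(Z, SZ), mul(SZ, mul(SSZ, SZ))), Z)))))
  step 27: S(S(S(S(add(add(Z, mul(SZ, mul(SSZ, SZ))), Z)))))
  step 28: S(S(S(S(add(mul(SZ, mul(SSZ, SZ)), Z)))))
  step 29: S(S(S(S(add(add(mul(SSZ, SZ), mul(Z, mul(SSZ, SZ))), Z)))))
  step 30: S(S(S(S(add(add(add(SZ, mul(SZ, SZ)), mul(Z, mul(SSZ, SZ))), Z)))))
  step 31: S(S(S(S(add(add(S(add(Z, mul(SZ, SZ))), mul(Z, mul(SSZ, SZ))), Z)))))
  step 32: S(S(S(S(add(S(add(add(Z, mul(SZ, SZ)), mul(Z, mul(SSZ, SZ)))), Z)))))
  step 33: S(S(S(S(S(add(add(add(Z, mul(SZ, SZ)), mul(Z, mul(SSZ, SZ))), Z))))))
  step 34: S(S(S(S(S(add(add(mul(SZ, SZ), mul(Z, mul(SSZ, SZ))), Z))))))
  step 35: S(S(S(S(S(add(add(add(SZ, mul(Z, SZ)), mul(Z, mul(SSZ, SZ))), Z))))))
  step 36: S(S(S(S(S(add(add(S(add(Z, mul(Z, SZ))), mul(Z, mul(SSZ, SZ))), Z))))))
  step 37: S(S(S(S(S(add(S(add(add(Z, mul(Z, SZ)), mul(Z, mul(SSZ, SZ)))), Z))))))
  step 38: S(S(S(S(S(S(add(add(add(Z, mul(Z, SZ)), mul(Z, mul(SSZ, SZ))), Z)))))))
  step 39: S(S(S(S(S(S(add(add(mul(Z, SZ), mul(Z, mul(SSZ, SZ))), Z)))))))
  step 40: S(S(S(S(S(S(add(add(Z, mul(Z, mul(SSZ, SZ))), Z)))))))
  step 41: S(S(S(S(S(S(add(mul(Z, mul(SSZ, SZ)), Z)))))))
  step 42: S(S(S(S(S(S(add(Z, Z)))))))
  step 43: S^6(Z)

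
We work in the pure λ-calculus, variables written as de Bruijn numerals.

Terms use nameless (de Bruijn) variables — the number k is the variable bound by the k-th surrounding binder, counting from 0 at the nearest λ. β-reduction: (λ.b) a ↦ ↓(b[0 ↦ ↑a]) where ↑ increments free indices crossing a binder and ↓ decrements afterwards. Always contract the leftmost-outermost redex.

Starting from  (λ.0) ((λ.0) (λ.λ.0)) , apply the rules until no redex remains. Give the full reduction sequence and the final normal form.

Answer: normal form = λ.λ.0  (in 2 steps)

Derivation:
  start: (λ.0) ((λ.0) (λ.λ.0))
  →1  (λ.0) (λ.λ.0)
  →2  λ.λ.0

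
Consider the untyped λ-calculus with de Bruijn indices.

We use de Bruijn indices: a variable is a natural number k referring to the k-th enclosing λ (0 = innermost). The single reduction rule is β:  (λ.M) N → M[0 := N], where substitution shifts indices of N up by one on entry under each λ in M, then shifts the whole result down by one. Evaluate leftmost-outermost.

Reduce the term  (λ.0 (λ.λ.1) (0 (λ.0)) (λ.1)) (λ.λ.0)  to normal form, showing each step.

  start: (λ.0 (λ.λ.1) (0 (λ.0)) (λ.1)) (λ.λ.0)
  step 1: (λ.λ.0) (λ.λ.1) ((λ.λ.0) (λ.0)) (λ.λ.λ.0)
  step 2: (λ.0) ((λ.λ.0) (λ.0)) (λ.λ.λ.0)
  step 3: (λ.λ.0) (λ.0) (λ.λ.λ.0)
  step 4: (λ.0) (λ.λ.λ.0)
  step 5: λ.λ.λ.0

Answer: normal form = λ.λ.λ.0  (in 5 steps)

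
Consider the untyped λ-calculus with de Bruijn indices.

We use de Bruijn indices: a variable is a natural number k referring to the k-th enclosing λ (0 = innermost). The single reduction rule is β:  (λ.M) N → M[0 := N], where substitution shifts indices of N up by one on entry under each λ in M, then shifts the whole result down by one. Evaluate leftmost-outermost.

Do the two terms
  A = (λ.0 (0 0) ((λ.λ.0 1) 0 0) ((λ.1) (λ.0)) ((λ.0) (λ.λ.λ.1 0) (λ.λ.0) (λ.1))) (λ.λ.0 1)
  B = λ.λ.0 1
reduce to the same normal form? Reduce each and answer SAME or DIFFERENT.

Term A:
  start: (λ.0 (0 0) ((λ.λ.0 1) 0 0) ((λ.1) (λ.0)) ((λ.0) (λ.λ.λ.1 0) (λ.λ.0) (λ.1))) (λ.λ.0 1)
  [1] (λ.λ.0 1) ((λ.λ.0 1) (λ.λ.0 1)) ((λ.λ.0 1) (λ.λ.0 1) (λ.λ.0 1)) ((λ.λ.λ.0 1) (λ.0)) ((λ.0) (λ.λ.λ.1 0) (λ.λ.0) (λ.λ.λ.0 1))
  [2] (λ.0 ((λ.λ.0 1) (λ.λ.0 1))) ((λ.λ.0 1) (λ.λ.0 1) (λ.λ.0 1)) ((λ.λ.λ.0 1) (λ.0)) ((λ.0) (λ.λ.λ.1 0) (λ.λ.0) (λ.λ.λ.0 1))
  [3] (λ.λ.0 1) (λ.λ.0 1) (λ.λ.0 1) ((λ.λ.0 1) (λ.λ.0 1)) ((λ.λ.λ.0 1) (λ.0)) ((λ.0) (λ.λ.λ.1 0) (λ.λ.0) (λ.λ.λ.0 1))
  [4] (λ.0 (λ.λ.0 1)) (λ.λ.0 1) ((λ.λ.0 1) (λ.λ.0 1)) ((λ.λ.λ.0 1) (λ.0)) ((λ.0) (λ.λ.λ.1 0) (λ.λ.0) (λ.λ.λ.0 1))
  [5] (λ.λ.0 1) (λ.λ.0 1) ((λ.λ.0 1) (λ.λ.0 1)) ((λ.λ.λ.0 1) (λ.0)) ((λ.0) (λ.λ.λ.1 0) (λ.λ.0) (λ.λ.λ.0 1))
  [6] (λ.0 (λ.λ.0 1)) ((λ.λ.0 1) (λ.λ.0 1)) ((λ.λ.λ.0 1) (λ.0)) ((λ.0) (λ.λ.λ.1 0) (λ.λ.0) (λ.λ.λ.0 1))
  [7] (λ.λ.0 1) (λ.λ.0 1) (λ.λ.0 1) ((λ.λ.λ.0 1) (λ.0)) ((λ.0) (λ.λ.λ.1 0) (λ.λ.0) (λ.λ.λ.0 1))
  [8] (λ.0 (λ.λ.0 1)) (λ.λ.0 1) ((λ.λ.λ.0 1) (λ.0)) ((λ.0) (λ.λ.λ.1 0) (λ.λ.0) (λ.λ.λ.0 1))
  [9] (λ.λ.0 1) (λ.λ.0 1) ((λ.λ.λ.0 1) (λ.0)) ((λ.0) (λ.λ.λ.1 0) (λ.λ.0) (λ.λ.λ.0 1))
  [10] (λ.0 (λ.λ.0 1)) ((λ.λ.λ.0 1) (λ.0)) ((λ.0) (λ.λ.λ.1 0) (λ.λ.0) (λ.λ.λ.0 1))
  [11] (λ.λ.λ.0 1) (λ.0) (λ.λ.0 1) ((λ.0) (λ.λ.λ.1 0) (λ.λ.0) (λ.λ.λ.0 1))
  [12] (λ.λ.0 1) (λ.λ.0 1) ((λ.0) (λ.λ.λ.1 0) (λ.λ.0) (λ.λ.λ.0 1))
  [13] (λ.0 (λ.λ.0 1)) ((λ.0) (λ.λ.λ.1 0) (λ.λ.0) (λ.λ.λ.0 1))
  [14] (λ.0) (λ.λ.λ.1 0) (λ.λ.0) (λ.λ.λ.0 1) (λ.λ.0 1)
  [15] (λ.λ.λ.1 0) (λ.λ.0) (λ.λ.λ.0 1) (λ.λ.0 1)
  [16] (λ.λ.1 0) (λ.λ.λ.0 1) (λ.λ.0 1)
  [17] (λ.(λ.λ.λ.0 1) 0) (λ.λ.0 1)
  [18] (λ.λ.λ.0 1) (λ.λ.0 1)
  [19] λ.λ.0 1

Term B:
  start: λ.λ.0 1

Answer: SAME — A ⇓ λ.λ.0 1, B ⇓ λ.λ.0 1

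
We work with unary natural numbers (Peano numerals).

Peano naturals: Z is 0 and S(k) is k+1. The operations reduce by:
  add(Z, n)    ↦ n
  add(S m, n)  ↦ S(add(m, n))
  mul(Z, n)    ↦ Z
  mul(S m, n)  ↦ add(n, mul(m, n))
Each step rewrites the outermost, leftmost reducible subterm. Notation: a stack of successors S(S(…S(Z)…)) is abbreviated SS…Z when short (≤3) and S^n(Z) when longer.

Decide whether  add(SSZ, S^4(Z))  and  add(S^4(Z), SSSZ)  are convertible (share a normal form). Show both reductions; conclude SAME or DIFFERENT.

Answer: DIFFERENT — A ⇓ S^6(Z), B ⇓ S^7(Z)

Working:
Term A:
  start: add(SSZ, S^4(Z))
  [1] S(add(SZ, S^4(Z)))
  [2] S(S(add(Z, S^4(Z))))
  [3] S^6(Z)

Term B:
  start: add(S^4(Z), SSSZ)
  [1] S(add(SSSZ, SSSZ))
  [2] S(S(add(SSZ, SSSZ)))
  [3] S(S(S(add(SZ, SSSZ))))
  [4] S(S(S(S(add(Z, SSSZ)))))
  [5] S^7(Z)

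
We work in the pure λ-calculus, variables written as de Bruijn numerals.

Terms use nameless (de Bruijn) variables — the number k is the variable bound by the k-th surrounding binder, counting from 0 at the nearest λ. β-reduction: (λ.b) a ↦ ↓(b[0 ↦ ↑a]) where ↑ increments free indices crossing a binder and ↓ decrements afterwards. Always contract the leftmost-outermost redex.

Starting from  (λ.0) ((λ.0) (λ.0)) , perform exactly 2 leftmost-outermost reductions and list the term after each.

Answer: after 2 steps: λ.0

Working:
  start: (λ.0) ((λ.0) (λ.0))
  →1  (λ.0) (λ.0)
  →2  λ.0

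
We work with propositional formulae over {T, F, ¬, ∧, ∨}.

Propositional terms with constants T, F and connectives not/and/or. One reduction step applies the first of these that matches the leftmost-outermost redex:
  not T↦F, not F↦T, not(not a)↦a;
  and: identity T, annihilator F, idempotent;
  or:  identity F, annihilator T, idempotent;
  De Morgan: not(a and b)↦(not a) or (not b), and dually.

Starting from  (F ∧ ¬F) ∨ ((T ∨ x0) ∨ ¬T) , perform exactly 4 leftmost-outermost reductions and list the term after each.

Answer: after 4 steps: T

Working:
  start: (F ∧ ¬F) ∨ ((T ∨ x0) ∨ ¬T)
  →1  F ∨ ((T ∨ x0) ∨ ¬T)
  →2  (T ∨ x0) ∨ ¬T
  →3  T ∨ ¬T
  →4  T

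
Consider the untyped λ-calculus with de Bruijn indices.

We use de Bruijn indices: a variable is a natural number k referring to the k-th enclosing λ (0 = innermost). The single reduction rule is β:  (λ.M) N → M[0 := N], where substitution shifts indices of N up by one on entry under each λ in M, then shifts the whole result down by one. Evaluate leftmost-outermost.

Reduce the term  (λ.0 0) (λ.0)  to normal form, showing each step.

  start: (λ.0 0) (λ.0)
  →1  (λ.0) (λ.0)
  →2  λ.0

Answer: normal form = λ.0  (in 2 steps)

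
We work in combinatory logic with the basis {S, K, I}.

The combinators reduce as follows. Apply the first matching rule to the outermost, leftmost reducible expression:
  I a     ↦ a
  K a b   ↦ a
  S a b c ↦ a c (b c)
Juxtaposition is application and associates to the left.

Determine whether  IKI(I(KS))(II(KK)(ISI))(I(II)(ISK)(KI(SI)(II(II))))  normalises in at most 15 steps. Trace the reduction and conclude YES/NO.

  start: IKI(I(KS))(II(KK)(ISI))(I(II)(ISK)(KI(SI)(II(II))))
  step 1: KI(I(KS))(II(KK)(ISI))(I(II)(ISK)(KI(SI)(II(II))))
  step 2: I(II(KK)(ISI))(I(II)(ISK)(KI(SI)(II(II))))
  step 3: II(KK)(ISI)(I(II)(ISK)(KI(SI)(II(II))))
  step 4: I(KK)(ISI)(I(II)(ISK)(KI(SI)(II(II))))
  step 5: KK(ISI)(I(II)(ISK)(KI(SI)(II(II))))
  step 6: K(I(II)(ISK)(KI(SI)(II(II))))
  step 7: K(II(ISK)(KI(SI)(II(II))))
  step 8: K(I(ISK)(KI(SI)(II(II))))
  step 9: K(ISK(KI(SI)(II(II))))
  step 10: K(SK(KI(SI)(II(II))))
  step 11: K(SK(I(II(II))))
  step 12: K(SK(II(II)))
  step 13: K(SK(I(II)))
  step 14: K(SK(II))
  step 15: K(SKI)

Answer: YES — reaches normal form K(SKI) in 15 ≤ 15 steps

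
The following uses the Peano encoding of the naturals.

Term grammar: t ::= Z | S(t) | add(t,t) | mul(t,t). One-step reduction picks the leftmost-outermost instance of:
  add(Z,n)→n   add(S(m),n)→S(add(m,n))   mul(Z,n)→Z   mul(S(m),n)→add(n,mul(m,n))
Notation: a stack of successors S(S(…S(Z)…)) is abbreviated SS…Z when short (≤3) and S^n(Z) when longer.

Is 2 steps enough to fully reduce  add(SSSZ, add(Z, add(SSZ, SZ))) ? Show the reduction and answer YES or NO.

  start: add(SSSZ, add(Z, add(SSZ, SZ)))
  step 1: S(add(SSZ, add(Z, add(SSZ, SZ))))
  step 2: S(S(add(SZ, add(Z, add(SSZ, SZ)))))

Answer: NO — after 2 steps the term is S(S(add(SZ, add(Z, add(SSZ, SZ))))), not yet normal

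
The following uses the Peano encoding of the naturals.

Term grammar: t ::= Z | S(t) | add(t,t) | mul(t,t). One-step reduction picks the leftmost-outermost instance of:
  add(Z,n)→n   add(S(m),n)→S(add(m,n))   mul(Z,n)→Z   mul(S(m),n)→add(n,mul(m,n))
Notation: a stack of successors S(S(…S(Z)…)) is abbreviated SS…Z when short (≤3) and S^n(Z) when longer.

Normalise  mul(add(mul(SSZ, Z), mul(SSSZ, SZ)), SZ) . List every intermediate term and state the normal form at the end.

Answer: normal form = SSSZ  (in 26 steps)

Derivation:
  start: mul(add(mul(SSZ, Z), mul(SSSZ, SZ)), SZ)
  →1  mul(add(add(Z, mul(SZ, Z)), mul(SSSZ, SZ)), SZ)
  →2  mul(add(mul(SZ, Z), mul(SSSZ, SZ)), SZ)
  →3  mul(add(add(Z, mul(Z, Z)), mul(SSSZ, SZ)), SZ)
  →4  mul(add(mul(Z, Z), mul(SSSZ, SZ)), SZ)
  →5  mul(add(Z, mul(SSSZ, SZ)), SZ)
  →6  mul(mul(SSSZ, SZ), SZ)
  →7  mul(add(SZ, mul(SSZ, SZ)), SZ)
  →8  mul(S(add(Z, mul(SSZ, SZ))), SZ)
  →9  add(SZ, mul(add(Z, mul(SSZ, SZ)), SZ))
  →10  S(add(Z, mul(add(Z, mul(SSZ, SZ)), SZ)))
  →11  S(mul(add(Z, mul(SSZ, SZ)), SZ))
  →12  S(mul(mul(SSZ, SZ), SZ))
  →13  S(mul(add(SZ, mul(SZ, SZ)), SZ))
  →14  S(mul(S(add(Z, mul(SZ, SZ))), SZ))
  →15  S(add(SZ, mul(add(Z, mul(SZ, SZ)), SZ)))
  →16  S(S(add(Z, mul(add(Z, mul(SZ, SZ)), SZ))))
  →17  S(S(mul(add(Z, mul(SZ, SZ)), SZ)))
  →18  S(S(mul(mul(SZ, SZ), SZ)))
  →19  S(S(mul(add(SZ, mul(Z, SZ)), SZ)))
  →20  S(S(mul(S(add(Z, mul(Z, SZ))), SZ)))
  →21  S(S(add(SZ, mul(add(Z, mul(Z, SZ)), SZ))))
  →22  S(S(S(add(Z, mul(add(Z, mul(Z, SZ)), SZ)))))
  →23  S(S(S(mul(add(Z, mul(Z, SZ)), SZ))))
  →24  S(S(S(mul(mul(Z, SZ), SZ))))
  →25  S(S(S(mul(Z, SZ))))
  →26  SSSZ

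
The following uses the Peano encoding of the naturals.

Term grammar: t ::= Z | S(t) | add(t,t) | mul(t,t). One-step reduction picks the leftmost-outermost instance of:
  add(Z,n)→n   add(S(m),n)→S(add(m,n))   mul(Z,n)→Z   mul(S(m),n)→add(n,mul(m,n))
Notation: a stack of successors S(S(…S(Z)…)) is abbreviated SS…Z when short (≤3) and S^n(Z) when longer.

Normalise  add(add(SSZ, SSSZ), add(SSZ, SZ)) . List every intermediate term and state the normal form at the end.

  start: add(add(SSZ, SSSZ), add(SSZ, SZ))
  step 1: add(S(add(SZ, SSSZ)), add(SSZ, SZ))
  step 2: S(add(add(SZ, SSSZ), add(SSZ, SZ)))
  step 3: S(add(S(add(Z, SSSZ)), add(SSZ, SZ)))
  step 4: S(S(add(add(Z, SSSZ), add(SSZ, SZ))))
  step 5: S(S(add(SSSZ, add(SSZ, SZ))))
  step 6: S(S(S(add(SSZ, add(SSZ, SZ)))))
  step 7: S(S(S(S(add(SZ, add(SSZ, SZ))))))
  step 8: S(S(S(S(S(add(Z, add(SSZ, SZ)))))))
  step 9: S(S(S(S(S(add(SSZ, SZ))))))
  step 10: S(S(S(S(S(S(add(SZ, SZ)))))))
  step 11: S(S(S(S(S(S(S(add(Z, SZ))))))))
  step 12: S^8(Z)

Answer: normal form = S^8(Z)  (in 12 steps)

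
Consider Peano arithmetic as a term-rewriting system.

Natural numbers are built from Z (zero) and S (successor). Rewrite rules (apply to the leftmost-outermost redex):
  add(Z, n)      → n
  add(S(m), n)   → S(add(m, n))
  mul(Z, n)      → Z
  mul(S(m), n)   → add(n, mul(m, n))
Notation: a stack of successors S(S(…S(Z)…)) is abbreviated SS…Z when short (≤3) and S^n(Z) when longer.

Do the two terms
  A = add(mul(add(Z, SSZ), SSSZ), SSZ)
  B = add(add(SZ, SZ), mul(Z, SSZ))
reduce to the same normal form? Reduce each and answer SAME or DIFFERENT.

Term A:
  start: add(mul(add(Z, SSZ), SSSZ), SSZ)
  step 1: add(mul(SSZ, SSSZ), SSZ)
  step 2: add(add(SSSZ, mul(SZ, SSSZ)), SSZ)
  step 3: add(S(add(SSZ, mul(SZ, SSSZ))), SSZ)
  step 4: S(add(add(SSZ, mul(SZ, SSSZ)), SSZ))
  step 5: S(add(S(add(SZ, mul(SZ, SSSZ))), SSZ))
  step 6: S(S(add(add(SZ, mul(SZ, SSSZ)), SSZ)))
  step 7: S(S(add(S(add(Z, mul(SZ, SSSZ))), SSZ)))
  step 8: S(S(S(add(add(Z, mul(SZ, SSSZ)), SSZ))))
  step 9: S(S(S(add(mul(SZ, SSSZ), SSZ))))
  step 10: S(S(S(add(add(SSSZ, mul(Z, SSSZ)), SSZ))))
  step 11: S(S(S(add(S(add(SSZ, mul(Z, SSSZ))), SSZ))))
  step 12: S(S(S(S(add(add(SSZ, mul(Z, SSSZ)), SSZ)))))
  step 13: S(S(S(S(add(S(add(SZ, mul(Z, SSSZ))), SSZ)))))
  step 14: S(S(S(S(S(add(add(SZ, mul(Z, SSSZ)), SSZ))))))
  step 15: S(S(S(S(S(add(S(add(Z, mul(Z, SSSZ))), SSZ))))))
  step 16: S(S(S(S(S(S(add(add(Z, mul(Z, SSSZ)), SSZ)))))))
  step 17: S(S(S(S(S(S(add(mul(Z, SSSZ), SSZ)))))))
  step 18: S(S(S(S(S(S(add(Z, SSZ)))))))
  step 19: S^8(Z)

Term B:
  start: add(add(SZ, SZ), mul(Z, SSZ))
  step 1: add(S(add(Z, SZ)), mul(Z, SSZ))
  step 2: S(add(add(Z, SZ), mul(Z, SSZ)))
  step 3: S(add(SZ, mul(Z, SSZ)))
  step 4: S(S(add(Z, mul(Z, SSZ))))
  step 5: S(S(mul(Z, SSZ)))
  step 6: SSZ

Answer: DIFFERENT — A ⇓ S^8(Z), B ⇓ SSZ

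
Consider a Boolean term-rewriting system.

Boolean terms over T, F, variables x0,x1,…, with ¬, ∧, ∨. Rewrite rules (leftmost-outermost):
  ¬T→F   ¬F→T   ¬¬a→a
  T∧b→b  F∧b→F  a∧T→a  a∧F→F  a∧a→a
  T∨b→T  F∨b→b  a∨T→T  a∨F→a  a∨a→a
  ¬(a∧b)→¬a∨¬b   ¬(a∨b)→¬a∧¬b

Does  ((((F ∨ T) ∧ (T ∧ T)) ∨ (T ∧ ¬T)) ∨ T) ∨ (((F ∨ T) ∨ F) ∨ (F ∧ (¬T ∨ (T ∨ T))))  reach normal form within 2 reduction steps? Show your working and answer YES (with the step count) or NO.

  start: ((((F ∨ T) ∧ (T ∧ T)) ∨ (T ∧ ¬T)) ∨ T) ∨ (((F ∨ T) ∨ F) ∨ (F ∧ (¬T ∨ (T ∨ T))))
  [1] T ∨ (((F ∨ T) ∨ F) ∨ (F ∧ (¬T ∨ (T ∨ T))))
  [2] T

Answer: YES — reaches normal form T in 2 ≤ 2 steps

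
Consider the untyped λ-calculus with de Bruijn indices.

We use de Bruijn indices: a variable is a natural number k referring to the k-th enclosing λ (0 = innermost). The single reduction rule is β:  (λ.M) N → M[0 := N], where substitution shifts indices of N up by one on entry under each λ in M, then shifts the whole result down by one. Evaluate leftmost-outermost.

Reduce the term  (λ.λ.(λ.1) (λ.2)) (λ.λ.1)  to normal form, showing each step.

Answer: normal form = λ.0  (in 2 steps)

Derivation:
  start: (λ.λ.(λ.1) (λ.2)) (λ.λ.1)
  →1  λ.(λ.1) (λ.λ.λ.1)
  →2  λ.0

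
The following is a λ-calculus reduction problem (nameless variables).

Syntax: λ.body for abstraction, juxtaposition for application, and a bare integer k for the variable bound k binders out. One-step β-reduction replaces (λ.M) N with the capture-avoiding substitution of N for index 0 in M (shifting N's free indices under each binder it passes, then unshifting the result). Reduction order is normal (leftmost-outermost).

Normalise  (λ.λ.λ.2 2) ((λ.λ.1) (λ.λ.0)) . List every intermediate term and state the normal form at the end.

Answer: normal form = λ.λ.λ.λ.0  (in 3 steps)

Derivation:
  start: (λ.λ.λ.2 2) ((λ.λ.1) (λ.λ.0))
  step 1: λ.λ.(λ.λ.1) (λ.λ.0) ((λ.λ.1) (λ.λ.0))
  step 2: λ.λ.(λ.λ.λ.0) ((λ.λ.1) (λ.λ.0))
  step 3: λ.λ.λ.λ.0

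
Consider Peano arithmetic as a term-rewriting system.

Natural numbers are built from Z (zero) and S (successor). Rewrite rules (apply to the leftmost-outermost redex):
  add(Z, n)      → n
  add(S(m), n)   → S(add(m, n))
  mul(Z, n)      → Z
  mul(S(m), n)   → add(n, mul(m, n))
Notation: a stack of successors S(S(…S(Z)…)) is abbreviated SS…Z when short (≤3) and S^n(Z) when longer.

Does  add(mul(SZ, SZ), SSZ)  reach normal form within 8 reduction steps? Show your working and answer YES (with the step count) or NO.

Answer: YES — reaches normal form SSSZ in 6 ≤ 8 steps

Reduction:
  start: add(mul(SZ, SZ), SSZ)
  [1] add(add(SZ, mul(Z, SZ)), SSZ)
  [2] add(S(add(Z, mul(Z, SZ))), SSZ)
  [3] S(add(add(Z, mul(Z, SZ)), SSZ))
  [4] S(add(mul(Z, SZ), SSZ))
  [5] S(add(Z, SSZ))
  [6] SSSZ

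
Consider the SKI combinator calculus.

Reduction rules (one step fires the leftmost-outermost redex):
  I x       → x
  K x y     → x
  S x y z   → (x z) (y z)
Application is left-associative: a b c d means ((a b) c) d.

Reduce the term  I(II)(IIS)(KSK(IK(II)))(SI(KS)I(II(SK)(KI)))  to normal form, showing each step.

Answer: normal form = S(S(KI))(S(SK(KI)))  (in 14 steps)

Reduction:
  start: I(II)(IIS)(KSK(IK(II)))(SI(KS)I(II(SK)(KI)))
  step 1: II(IIS)(KSK(IK(II)))(SI(KS)I(II(SK)(KI)))
  step 2: I(IIS)(KSK(IK(II)))(SI(KS)I(II(SK)(KI)))
  step 3: IIS(KSK(IK(II)))(SI(KS)I(II(SK)(KI)))
  step 4: IS(KSK(IK(II)))(SI(KS)I(II(SK)(KI)))
  step 5: S(KSK(IK(II)))(SI(KS)I(II(SK)(KI)))
  step 6: S(S(IK(II)))(SI(KS)I(II(SK)(KI)))
  step 7: S(S(K(II)))(SI(KS)I(II(SK)(KI)))
  step 8: S(S(KI))(SI(KS)I(II(SK)(KI)))
  step 9: S(S(KI))(II(KSI)(II(SK)(KI)))
  step 10: S(S(KI))(I(KSI)(II(SK)(KI)))
  step 11: S(S(KI))(KSI(II(SK)(KI)))
  step 12: S(S(KI))(S(II(SK)(KI)))
  step 13: S(S(KI))(S(I(SK)(KI)))
  step 14: S(S(KI))(S(SK(KI)))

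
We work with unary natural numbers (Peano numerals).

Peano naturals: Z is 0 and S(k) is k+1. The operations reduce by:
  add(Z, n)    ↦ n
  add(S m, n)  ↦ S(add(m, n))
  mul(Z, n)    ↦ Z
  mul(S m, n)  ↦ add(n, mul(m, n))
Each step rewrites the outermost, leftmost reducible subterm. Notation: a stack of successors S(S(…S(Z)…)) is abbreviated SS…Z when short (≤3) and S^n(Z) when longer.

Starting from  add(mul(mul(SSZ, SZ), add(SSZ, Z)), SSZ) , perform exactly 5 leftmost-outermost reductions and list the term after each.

Answer: after 5 steps: add(S(add(add(SZ, Z), mul(add(Z, mul(SZ, SZ)), add(SSZ, Z)))), SSZ)

Working:
  start: add(mul(mul(SSZ, SZ), add(SSZ, Z)), SSZ)
  →1  add(mul(add(SZ, mul(SZ, SZ)), add(SSZ, Z)), SSZ)
  →2  add(mul(S(add(Z, mul(SZ, SZ))), add(SSZ, Z)), SSZ)
  →3  add(add(add(SSZ, Z), mul(add(Z, mul(SZ, SZ)), add(SSZ, Z))), SSZ)
  →4  add(add(S(add(SZ, Z)), mul(add(Z, mul(SZ, SZ)), add(SSZ, Z))), SSZ)
  →5  add(S(add(add(SZ, Z), mul(add(Z, mul(SZ, SZ)), add(SSZ, Z)))), SSZ)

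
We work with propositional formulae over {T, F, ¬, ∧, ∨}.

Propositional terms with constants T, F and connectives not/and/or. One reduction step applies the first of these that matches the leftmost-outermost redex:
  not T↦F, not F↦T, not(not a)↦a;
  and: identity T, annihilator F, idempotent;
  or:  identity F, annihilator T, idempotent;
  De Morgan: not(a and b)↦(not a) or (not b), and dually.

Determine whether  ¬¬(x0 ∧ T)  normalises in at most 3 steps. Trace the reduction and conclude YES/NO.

  start: ¬¬(x0 ∧ T)
  [1] x0 ∧ T
  [2] x0

Answer: YES — reaches normal form x0 in 2 ≤ 3 steps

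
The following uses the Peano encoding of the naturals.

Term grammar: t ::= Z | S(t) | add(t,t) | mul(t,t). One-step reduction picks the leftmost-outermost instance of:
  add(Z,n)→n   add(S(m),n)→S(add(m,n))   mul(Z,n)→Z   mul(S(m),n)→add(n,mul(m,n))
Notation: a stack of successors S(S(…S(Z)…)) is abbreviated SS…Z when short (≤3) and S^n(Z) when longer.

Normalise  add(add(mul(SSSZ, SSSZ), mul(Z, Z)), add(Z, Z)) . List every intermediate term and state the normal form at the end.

Answer: normal form = S^9(Z)  (in 38 steps)

Derivation:
  start: add(add(mul(SSSZ, SSSZ), mul(Z, Z)), add(Z, Z))
  →1  add(add(add(SSSZ, mul(SSZ, SSSZ)), mul(Z, Z)), add(Z, Z))
  →2  add(add(S(add(SSZ, mul(SSZ, SSSZ))), mul(Z, Z)), add(Z, Z))
  →3  add(S(add(add(SSZ, mul(SSZ, SSSZ)), mul(Z, Z))), add(Z, Z))
  →4  S(add(add(add(SSZ, mul(SSZ, SSSZ)), mul(Z, Z)), add(Z, Z)))
  →5  S(add(add(S(add(SZ, mul(SSZ, SSSZ))), mul(Z, Z)), add(Z, Z)))
  →6  S(add(S(add(add(SZ, mul(SSZ, SSSZ)), mul(Z, Z))), add(Z, Z)))
  →7  S(S(add(add(add(SZ, mul(SSZ, SSSZ)), mul(Z, Z)), add(Z, Z))))
  →8  S(S(add(add(S(add(Z, mul(SSZ, SSSZ))), mul(Z, Z)), add(Z, Z))))
  →9  S(S(add(S(add(add(Z, mul(SSZ, SSSZ)), mul(Z, Z))), add(Z, Z))))
  →10  S(S(S(add(add(add(Z, mul(SSZ, SSSZ)), mul(Z, Z)), add(Z, Z)))))
  →11  S(S(S(add(add(mul(SSZ, SSSZ), mul(Z, Z)), add(Z, Z)))))
  →12  S(S(S(add(add(add(SSSZ, mul(SZ, SSSZ)), mul(Z, Z)), add(Z, Z)))))
  →13  S(S(S(add(add(S(add(SSZ, mul(SZ, SSSZ))), mul(Z, Z)), add(Z, Z)))))
  →14  S(S(S(add(S(add(add(SSZ, mul(SZ, SSSZ)), mul(Z, Z))), add(Z, Z)))))
  →15  S(S(S(S(add(add(add(SSZ, mul(SZ, SSSZ)), mul(Z, Z)), add(Z, Z))))))
  →16  S(S(S(S(add(add(S(add(SZ, mul(SZ, SSSZ))), mul(Z, Z)), add(Z, Z))))))
  →17  S(S(S(S(add(S(add(add(SZ, mul(SZ, SSSZ)), mul(Z, Z))), add(Z, Z))))))
  →18  S(S(S(S(S(add(add(add(SZ, mul(SZ, SSSZ)), mul(Z, Z)), add(Z, Z)))))))
  →19  S(S(S(S(S(add(add(S(add(Z, mul(SZ, SSSZ))), mul(Z, Z)), add(Z, Z)))))))
  →20  S(S(S(S(S(add(S(add(add(Z, mul(SZ, SSSZ)), mul(Z, Z))), add(Z, Z)))))))
  →21  S(S(S(S(S(S(add(add(add(Z, mul(SZ, SSSZ)), mul(Z, Z)), add(Z, Z))))))))
  →22  S(S(S(S(S(S(add(add(mul(SZ, SSSZ), mul(Z, Z)), add(Z, Z))))))))
  →23  S(S(S(S(S(S(add(add(add(SSSZ, mul(Z, SSSZ)), mul(Z, Z)), add(Z, Z))))))))
  →24  S(S(S(S(S(S(add(add(S(add(SSZ, mul(Z, SSSZ))), mul(Z, Z)), add(Z, Z))))))))
  →25  S(S(S(S(S(S(add(S(add(add(SSZ, mul(Z, SSSZ)), mul(Z, Z))), add(Z, Z))))))))
  →26  S(S(S(S(S(S(S(add(add(add(SSZ, mul(Z, SSSZ)), mul(Z, Z)), add(Z, Z)))))))))
  →27  S(S(S(S(S(S(S(add(add(S(add(SZ, mul(Z, SSSZ))), mul(Z, Z)), add(Z, Z)))))))))
  →28  S(S(S(S(S(S(S(add(S(add(add(SZ, mul(Z, SSSZ)), mul(Z, Z))), add(Z, Z)))))))))
  →29  S(S(S(S(S(S(S(S(add(add(add(SZ, mul(Z, SSSZ)), mul(Z, Z)), add(Z, Z))))))))))
  →30  S(S(S(S(S(S(S(S(add(add(S(add(Z, mul(Z, SSSZ))), mul(Z, Z)), add(Z, Z))))))))))
  →31  S(S(S(S(S(S(S(S(add(S(add(add(Z, mul(Z, SSSZ)), mul(Z, Z))), add(Z, Z))))))))))
  →32  S(S(S(S(S(S(S(S(S(add(add(add(Z, mul(Z, SSSZ)), mul(Z, Z)), add(Z, Z)))))))))))
  →33  S(S(S(S(S(S(S(S(S(add(add(mul(Z, SSSZ), mul(Z, Z)), add(Z, Z)))))))))))
  →34  S(S(S(S(S(S(S(S(S(add(add(Z, mul(Z, Z)), add(Z, Z)))))))))))
  →35  S(S(S(S(S(S(S(S(S(add(mul(Z, Z), add(Z, Z)))))))))))
  →36  S(S(S(S(S(S(S(S(S(add(Z, add(Z, Z)))))))))))
  →37  S(S(S(S(S(S(S(S(S(add(Z, Z))))))))))
  →38  S^9(Z)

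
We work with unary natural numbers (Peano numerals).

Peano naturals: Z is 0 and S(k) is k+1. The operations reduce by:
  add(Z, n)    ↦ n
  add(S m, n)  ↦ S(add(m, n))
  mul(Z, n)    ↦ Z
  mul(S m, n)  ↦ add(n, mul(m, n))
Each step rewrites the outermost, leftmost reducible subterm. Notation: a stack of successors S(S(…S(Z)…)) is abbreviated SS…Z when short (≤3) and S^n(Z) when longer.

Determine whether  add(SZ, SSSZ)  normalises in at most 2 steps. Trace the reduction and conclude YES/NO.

Answer: YES — reaches normal form S^4(Z) in 2 ≤ 2 steps

Derivation:
  start: add(SZ, SSSZ)
  step 1: S(add(Z, SSSZ))
  step 2: S^4(Z)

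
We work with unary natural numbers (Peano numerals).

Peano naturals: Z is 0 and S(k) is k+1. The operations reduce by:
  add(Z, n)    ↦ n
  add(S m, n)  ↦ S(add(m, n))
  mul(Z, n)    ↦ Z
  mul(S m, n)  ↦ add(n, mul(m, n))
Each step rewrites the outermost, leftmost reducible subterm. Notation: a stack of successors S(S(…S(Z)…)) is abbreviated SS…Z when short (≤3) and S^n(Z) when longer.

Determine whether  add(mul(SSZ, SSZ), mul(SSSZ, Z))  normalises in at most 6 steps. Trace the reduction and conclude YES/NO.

Answer: NO — after 6 steps the term is S(S(add(mul(SZ, SSZ), mul(SSSZ, Z)))), not yet normal

Reduction:
  start: add(mul(SSZ, SSZ), mul(SSSZ, Z))
  [1] add(add(SSZ, mul(SZ, SSZ)), mul(SSSZ, Z))
  [2] add(S(add(SZ, mul(SZ, SSZ))), mul(SSSZ, Z))
  [3] S(add(add(SZ, mul(SZ, SSZ)), mul(SSSZ, Z)))
  [4] S(add(S(add(Z, mul(SZ, SSZ))), mul(SSSZ, Z)))
  [5] S(S(add(add(Z, mul(SZ, SSZ)), mul(SSSZ, Z))))
  [6] S(S(add(mul(SZ, SSZ), mul(SSSZ, Z))))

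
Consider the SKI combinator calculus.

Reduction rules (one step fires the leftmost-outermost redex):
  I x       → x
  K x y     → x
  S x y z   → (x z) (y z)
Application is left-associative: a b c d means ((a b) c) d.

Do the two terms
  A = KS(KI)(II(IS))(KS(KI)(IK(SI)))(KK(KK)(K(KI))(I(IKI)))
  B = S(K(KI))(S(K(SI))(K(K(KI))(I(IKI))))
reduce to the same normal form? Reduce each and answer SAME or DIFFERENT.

Term A:
  start: KS(KI)(II(IS))(KS(KI)(IK(SI)))(KK(KK)(K(KI))(I(IKI)))
  →1  S(II(IS))(KS(KI)(IK(SI)))(KK(KK)(K(KI))(I(IKI)))
  →2  II(IS)(KK(KK)(K(KI))(I(IKI)))(KS(KI)(IK(SI))(KK(KK)(K(KI))(I(IKI))))
  →3  I(IS)(KK(KK)(K(KI))(I(IKI)))(KS(KI)(IK(SI))(KK(KK)(K(KI))(I(IKI))))
  →4  IS(KK(KK)(K(KI))(I(IKI)))(KS(KI)(IK(SI))(KK(KK)(K(KI))(I(IKI))))
  →5  S(KK(KK)(K(KI))(I(IKI)))(KS(KI)(IK(SI))(KK(KK)(K(KI))(I(IKI))))
  →6  S(K(K(KI))(I(IKI)))(KS(KI)(IK(SI))(KK(KK)(K(KI))(I(IKI))))
  →7  S(K(KI))(KS(KI)(IK(SI))(KK(KK)(K(KI))(I(IKI))))
  →8  S(K(KI))(S(IK(SI))(KK(KK)(K(KI))(I(IKI))))
  →9  S(K(KI))(S(K(SI))(KK(KK)(K(KI))(I(IKI))))
  →10  S(K(KI))(S(K(SI))(K(K(KI))(I(IKI))))
  →11  S(K(KI))(S(K(SI))(K(KI)))

Term B:
  start: S(K(KI))(S(K(SI))(K(K(KI))(I(IKI))))
  →1  S(K(KI))(S(K(SI))(K(KI)))

Answer: SAME — A ⇓ S(K(KI))(S(K(SI))(K(KI))), B ⇓ S(K(KI))(S(K(SI))(K(KI)))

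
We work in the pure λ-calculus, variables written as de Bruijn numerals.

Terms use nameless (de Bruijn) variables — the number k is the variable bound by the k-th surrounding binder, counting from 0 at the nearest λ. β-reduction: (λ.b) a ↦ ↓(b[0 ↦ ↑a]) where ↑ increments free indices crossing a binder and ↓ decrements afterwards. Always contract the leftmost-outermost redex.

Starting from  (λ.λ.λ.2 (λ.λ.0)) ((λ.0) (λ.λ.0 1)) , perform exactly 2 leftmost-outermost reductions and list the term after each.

  start: (λ.λ.λ.2 (λ.λ.0)) ((λ.0) (λ.λ.0 1))
  step 1: λ.λ.(λ.0) (λ.λ.0 1) (λ.λ.0)
  step 2: λ.λ.(λ.λ.0 1) (λ.λ.0)

Answer: after 2 steps: λ.λ.(λ.λ.0 1) (λ.λ.0)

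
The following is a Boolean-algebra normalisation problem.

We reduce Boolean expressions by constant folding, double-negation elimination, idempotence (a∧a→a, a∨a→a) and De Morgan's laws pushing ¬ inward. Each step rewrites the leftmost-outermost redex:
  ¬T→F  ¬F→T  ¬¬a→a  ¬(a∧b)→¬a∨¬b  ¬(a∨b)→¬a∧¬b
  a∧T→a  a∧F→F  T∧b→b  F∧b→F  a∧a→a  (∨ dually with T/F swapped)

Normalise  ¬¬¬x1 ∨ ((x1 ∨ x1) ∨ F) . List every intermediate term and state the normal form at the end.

  start: ¬¬¬x1 ∨ ((x1 ∨ x1) ∨ F)
  step 1: ¬x1 ∨ ((x1 ∨ x1) ∨ F)
  step 2: ¬x1 ∨ (x1 ∨ x1)
  step 3: ¬x1 ∨ x1

Answer: normal form = ¬x1 ∨ x1  (in 3 steps)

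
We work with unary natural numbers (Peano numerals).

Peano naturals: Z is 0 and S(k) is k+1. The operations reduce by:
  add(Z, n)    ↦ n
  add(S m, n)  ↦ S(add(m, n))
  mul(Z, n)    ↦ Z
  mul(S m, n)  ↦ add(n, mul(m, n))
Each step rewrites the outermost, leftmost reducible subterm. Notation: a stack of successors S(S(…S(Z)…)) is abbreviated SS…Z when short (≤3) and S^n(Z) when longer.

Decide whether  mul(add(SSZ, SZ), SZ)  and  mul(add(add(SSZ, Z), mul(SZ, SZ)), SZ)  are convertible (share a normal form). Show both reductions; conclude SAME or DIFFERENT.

Term A:
  start: mul(add(SSZ, SZ), SZ)
  [1] mul(S(add(SZ, SZ)), SZ)
  [2] add(SZ, mul(add(SZ, SZ), SZ))
  [3] S(add(Z, mul(add(SZ, SZ), SZ)))
  [4] S(mul(add(SZ, SZ), SZ))
  [5] S(mul(S(add(Z, SZ)), SZ))
  [6] S(add(SZ, mul(add(Z, SZ), SZ)))
  [7] S(S(add(Z, mul(add(Z, SZ), SZ))))
  [8] S(S(mul(add(Z, SZ), SZ)))
  [9] S(S(mul(SZ, SZ)))
  [10] S(S(add(SZ, mul(Z, SZ))))
  [11] S(S(S(add(Z, mul(Z, SZ)))))
  [12] S(S(S(mul(Z, SZ))))
  [13] SSSZ

Term B:
  start: mul(add(add(SSZ, Z), mul(SZ, SZ)), SZ)
  [1] mul(add(S(add(SZ, Z)), mul(SZ, SZ)), SZ)
  [2] mul(S(add(add(SZ, Z), mul(SZ, SZ))), SZ)
  [3] add(SZ, mul(add(add(SZ, Z), mul(SZ, SZ)), SZ))
  [4] S(add(Z, mul(add(add(SZ, Z), mul(SZ, SZ)), SZ)))
  [5] S(mul(add(add(SZ, Z), mul(SZ, SZ)), SZ))
  [6] S(mul(add(S(add(Z, Z)), mul(SZ, SZ)), SZ))
  [7] S(mul(S(add(add(Z, Z), mul(SZ, SZ))), SZ))
  [8] S(add(SZ, mul(add(add(Z, Z), mul(SZ, SZ)), SZ)))
  [9] S(S(add(Z, mul(add(add(Z, Z), mul(SZ, SZ)), SZ))))
  [10] S(S(mul(add(add(Z, Z), mul(SZ, SZ)), SZ)))
  [11] S(S(mul(add(Z, mul(SZ, SZ)), SZ)))
  [12] S(S(mul(mul(SZ, SZ), SZ)))
  [13] S(S(mul(add(SZ, mul(Z, SZ)), SZ)))
  [14] S(S(mul(S(add(Z, mul(Z, SZ))), SZ)))
  [15] S(S(add(SZ, mul(add(Z, mul(Z, SZ)), SZ))))
  [16] S(S(S(add(Z, mul(add(Z, mul(Z, SZ)), SZ)))))
  [17] S(S(S(mul(add(Z, mul(Z, SZ)), SZ))))
  [18] S(S(S(mul(mul(Z, SZ), SZ))))
  [19] S(S(S(mul(Z, SZ))))
  [20] SSSZ

Answer: SAME — A ⇓ SSSZ, B ⇓ SSSZ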